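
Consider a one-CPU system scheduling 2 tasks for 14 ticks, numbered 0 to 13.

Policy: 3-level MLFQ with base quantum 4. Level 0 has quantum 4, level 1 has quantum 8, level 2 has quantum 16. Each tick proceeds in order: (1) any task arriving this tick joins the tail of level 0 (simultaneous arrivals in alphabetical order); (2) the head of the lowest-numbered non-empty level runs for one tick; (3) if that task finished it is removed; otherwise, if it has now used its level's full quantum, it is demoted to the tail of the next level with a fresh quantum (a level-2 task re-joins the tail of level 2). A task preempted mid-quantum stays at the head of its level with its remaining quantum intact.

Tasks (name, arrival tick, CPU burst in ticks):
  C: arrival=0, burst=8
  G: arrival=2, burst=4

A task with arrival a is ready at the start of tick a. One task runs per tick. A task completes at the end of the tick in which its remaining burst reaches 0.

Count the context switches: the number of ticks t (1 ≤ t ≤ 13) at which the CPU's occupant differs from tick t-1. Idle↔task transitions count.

context switches = 3

t=0: L0/L1/L2 = C/-/- → run C
t=1: L0/L1/L2 = C/-/- → run C
t=2: L0/L1/L2 = CG/-/- → run C
t=3: L0/L1/L2 = CG/-/- → run C
t=4: L0/L1/L2 = G/C/- → run G
t=5: L0/L1/L2 = G/C/- → run G
t=6: L0/L1/L2 = G/C/- → run G
t=7: L0/L1/L2 = G/C/- → run G
t=8: L0/L1/L2 = -/C/- → run C
t=9: L0/L1/L2 = -/C/- → run C
t=10: L0/L1/L2 = -/C/- → run C
t=11: L0/L1/L2 = -/C/- → run C
t=12: (idle)
t=13: (idle)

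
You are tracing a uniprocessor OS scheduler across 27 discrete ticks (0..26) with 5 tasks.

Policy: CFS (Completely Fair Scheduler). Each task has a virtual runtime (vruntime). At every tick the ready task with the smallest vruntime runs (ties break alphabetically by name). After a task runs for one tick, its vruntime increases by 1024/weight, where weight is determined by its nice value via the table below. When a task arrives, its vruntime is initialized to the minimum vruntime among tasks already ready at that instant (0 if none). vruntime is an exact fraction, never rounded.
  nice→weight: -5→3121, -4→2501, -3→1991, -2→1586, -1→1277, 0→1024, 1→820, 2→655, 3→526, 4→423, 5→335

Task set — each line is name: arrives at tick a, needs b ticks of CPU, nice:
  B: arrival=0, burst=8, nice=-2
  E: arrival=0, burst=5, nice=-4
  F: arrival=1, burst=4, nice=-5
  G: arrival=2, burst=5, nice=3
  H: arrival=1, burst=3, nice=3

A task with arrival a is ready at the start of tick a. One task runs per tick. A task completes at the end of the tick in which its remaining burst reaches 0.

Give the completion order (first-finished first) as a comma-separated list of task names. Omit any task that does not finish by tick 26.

t=0: vr[B=0 E=0] → run B
t=1: vr[B=512/793 E=0 F=0 H=0] → run E
t=2: vr[B=512/793 E=1024/2501 F=0 G=0 H=0] → run F
t=3: vr[B=512/793 E=1024/2501 F=1024/3121 G=0 H=0] → run G
t=4: vr[B=512/793 E=1024/2501 F=1024/3121 G=512/263 H=0] → run H
t=5: vr[B=512/793 E=1024/2501 F=1024/3121 G=512/263 H=512/263] → run F
t=6: vr[B=512/793 E=1024/2501 F=2048/3121 G=512/263 H=512/263] → run E
t=7: vr[B=512/793 E=2048/2501 F=2048/3121 G=512/263 H=512/263] → run B
t=8: vr[B=1024/793 E=2048/2501 F=2048/3121 G=512/263 H=512/263] → run F
t=9: vr[B=1024/793 E=2048/2501 F=3072/3121 G=512/263 H=512/263] → run E
t=10: vr[B=1024/793 E=3072/2501 F=3072/3121 G=512/263 H=512/263] → run F
t=11: vr[B=1024/793 E=3072/2501 G=512/263 H=512/263] → run E
t=12: vr[B=1024/793 E=4096/2501 G=512/263 H=512/263] → run B
t=13: vr[B=1536/793 E=4096/2501 G=512/263 H=512/263] → run E
t=14: vr[B=1536/793 G=512/263 H=512/263] → run B
t=15: vr[B=2048/793 G=512/263 H=512/263] → run G
t=16: vr[B=2048/793 G=1024/263 H=512/263] → run H
t=17: vr[B=2048/793 G=1024/263 H=1024/263] → run B
t=18: vr[B=2560/793 G=1024/263 H=1024/263] → run B
t=19: vr[B=3072/793 G=1024/263 H=1024/263] → run B
t=20: vr[B=3584/793 G=1024/263 H=1024/263] → run G
t=21: vr[B=3584/793 G=1536/263 H=1024/263] → run H
t=22: vr[B=3584/793 G=1536/263] → run B
t=23: vr[G=1536/263] → run G
t=24: vr[G=2048/263] → run G
t=25: (idle)
t=26: (idle)

completion order = F, E, H, B, G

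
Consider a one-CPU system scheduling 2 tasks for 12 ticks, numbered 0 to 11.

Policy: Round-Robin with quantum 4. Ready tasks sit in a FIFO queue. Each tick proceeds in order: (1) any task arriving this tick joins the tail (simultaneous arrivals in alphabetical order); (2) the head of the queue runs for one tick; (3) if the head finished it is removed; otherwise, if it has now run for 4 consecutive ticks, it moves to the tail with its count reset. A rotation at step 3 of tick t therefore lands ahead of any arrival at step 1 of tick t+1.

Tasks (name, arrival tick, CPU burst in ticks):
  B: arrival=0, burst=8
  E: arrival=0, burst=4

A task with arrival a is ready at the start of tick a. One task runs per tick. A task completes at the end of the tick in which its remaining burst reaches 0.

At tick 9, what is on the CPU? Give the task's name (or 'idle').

running at tick 9 = B

t=0: queue=[B,E] q_used=0 → run B
t=1: queue=[B,E] q_used=1 → run B
t=2: queue=[B,E] q_used=2 → run B
t=3: queue=[B,E] q_used=3 → run B
t=4: queue=[E,B] q_used=0 → run E
t=5: queue=[E,B] q_used=1 → run E
t=6: queue=[E,B] q_used=2 → run E
t=7: queue=[E,B] q_used=3 → run E
t=8: queue=[B] q_used=0 → run B
t=9: queue=[B] q_used=1 → run B
t=10: queue=[B] q_used=2 → run B
t=11: queue=[B] q_used=3 → run B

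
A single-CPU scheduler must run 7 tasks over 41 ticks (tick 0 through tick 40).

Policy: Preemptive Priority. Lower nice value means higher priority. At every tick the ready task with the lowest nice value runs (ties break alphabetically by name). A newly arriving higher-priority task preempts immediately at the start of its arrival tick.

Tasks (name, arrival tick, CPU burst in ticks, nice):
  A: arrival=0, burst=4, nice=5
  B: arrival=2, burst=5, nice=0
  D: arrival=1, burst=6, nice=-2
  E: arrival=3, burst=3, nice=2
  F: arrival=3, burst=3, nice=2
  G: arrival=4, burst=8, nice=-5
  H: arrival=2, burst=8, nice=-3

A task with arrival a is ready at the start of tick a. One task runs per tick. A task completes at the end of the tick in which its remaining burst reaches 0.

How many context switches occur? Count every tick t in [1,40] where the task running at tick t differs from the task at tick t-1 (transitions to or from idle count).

t=0: ready={A} → run A
t=1: ready={A,D} → run D
t=2: ready={A,B,D,H} → run H
t=3: ready={A,B,D,E,F,H} → run H
t=4: ready={A,B,D,E,F,G,H} → run G
t=5: ready={A,B,D,E,F,G,H} → run G
t=6: ready={A,B,D,E,F,G,H} → run G
t=7: ready={A,B,D,E,F,G,H} → run G
t=8: ready={A,B,D,E,F,G,H} → run G
t=9: ready={A,B,D,E,F,G,H} → run G
t=10: ready={A,B,D,E,F,G,H} → run G
t=11: ready={A,B,D,E,F,G,H} → run G
t=12: ready={A,B,D,E,F,H} → run H
t=13: ready={A,B,D,E,F,H} → run H
t=14: ready={A,B,D,E,F,H} → run H
t=15: ready={A,B,D,E,F,H} → run H
t=16: ready={A,B,D,E,F,H} → run H
t=17: ready={A,B,D,E,F,H} → run H
t=18: ready={A,B,D,E,F} → run D
t=19: ready={A,B,D,E,F} → run D
t=20: ready={A,B,D,E,F} → run D
t=21: ready={A,B,D,E,F} → run D
t=22: ready={A,B,D,E,F} → run D
t=23: ready={A,B,E,F} → run B
t=24: ready={A,B,E,F} → run B
t=25: ready={A,B,E,F} → run B
t=26: ready={A,B,E,F} → run B
t=27: ready={A,B,E,F} → run B
t=28: ready={A,E,F} → run E
t=29: ready={A,E,F} → run E
t=30: ready={A,E,F} → run E
t=31: ready={A,F} → run F
t=32: ready={A,F} → run F
t=33: ready={A,F} → run F
t=34: ready={A} → run A
t=35: ready={A} → run A
t=36: ready={A} → run A
t=37: (idle)
t=38: (idle)
t=39: (idle)
t=40: (idle)

context switches = 10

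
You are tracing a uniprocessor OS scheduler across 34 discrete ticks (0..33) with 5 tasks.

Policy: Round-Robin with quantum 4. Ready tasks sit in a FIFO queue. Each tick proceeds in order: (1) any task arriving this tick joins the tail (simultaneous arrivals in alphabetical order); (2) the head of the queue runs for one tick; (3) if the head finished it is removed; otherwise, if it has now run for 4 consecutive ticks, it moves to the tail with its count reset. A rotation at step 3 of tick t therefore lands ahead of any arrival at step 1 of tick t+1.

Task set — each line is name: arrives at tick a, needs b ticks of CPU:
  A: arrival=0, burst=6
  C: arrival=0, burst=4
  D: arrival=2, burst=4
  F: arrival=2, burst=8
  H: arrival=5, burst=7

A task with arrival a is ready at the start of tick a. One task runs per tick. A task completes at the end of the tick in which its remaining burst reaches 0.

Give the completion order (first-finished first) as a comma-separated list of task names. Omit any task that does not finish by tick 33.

completion order = C, D, A, F, H

t=0: queue=[A,C] q_used=0 → run A
t=1: queue=[A,C] q_used=1 → run A
t=2: queue=[A,C,D,F] q_used=2 → run A
t=3: queue=[A,C,D,F] q_used=3 → run A
t=4: queue=[C,D,F,A] q_used=0 → run C
t=5: queue=[C,D,F,A,H] q_used=1 → run C
t=6: queue=[C,D,F,A,H] q_used=2 → run C
t=7: queue=[C,D,F,A,H] q_used=3 → run C
t=8: queue=[D,F,A,H] q_used=0 → run D
t=9: queue=[D,F,A,H] q_used=1 → run D
t=10: queue=[D,F,A,H] q_used=2 → run D
t=11: queue=[D,F,A,H] q_used=3 → run D
t=12: queue=[F,A,H] q_used=0 → run F
t=13: queue=[F,A,H] q_used=1 → run F
t=14: queue=[F,A,H] q_used=2 → run F
t=15: queue=[F,A,H] q_used=3 → run F
t=16: queue=[A,H,F] q_used=0 → run A
t=17: queue=[A,H,F] q_used=1 → run A
t=18: queue=[H,F] q_used=0 → run H
t=19: queue=[H,F] q_used=1 → run H
t=20: queue=[H,F] q_used=2 → run H
t=21: queue=[H,F] q_used=3 → run H
t=22: queue=[F,H] q_used=0 → run F
t=23: queue=[F,H] q_used=1 → run F
t=24: queue=[F,H] q_used=2 → run F
t=25: queue=[F,H] q_used=3 → run F
t=26: queue=[H] q_used=0 → run H
t=27: queue=[H] q_used=1 → run H
t=28: queue=[H] q_used=2 → run H
t=29: (idle)
t=30: (idle)
t=31: (idle)
t=32: (idle)
t=33: (idle)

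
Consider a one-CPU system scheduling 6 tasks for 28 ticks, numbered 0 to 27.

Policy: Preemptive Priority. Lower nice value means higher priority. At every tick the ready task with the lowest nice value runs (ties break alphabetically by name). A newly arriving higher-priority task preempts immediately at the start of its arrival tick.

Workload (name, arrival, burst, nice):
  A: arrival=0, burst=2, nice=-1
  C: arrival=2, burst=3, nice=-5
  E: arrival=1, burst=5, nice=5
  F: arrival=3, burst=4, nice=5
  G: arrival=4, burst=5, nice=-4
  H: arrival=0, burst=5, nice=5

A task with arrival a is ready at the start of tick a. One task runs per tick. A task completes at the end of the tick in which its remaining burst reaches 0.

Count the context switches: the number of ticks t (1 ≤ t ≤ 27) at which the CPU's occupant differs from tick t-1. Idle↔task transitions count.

t=0: ready={A,H} → run A
t=1: ready={A,E,H} → run A
t=2: ready={C,E,H} → run C
t=3: ready={C,E,F,H} → run C
t=4: ready={C,E,F,G,H} → run C
t=5: ready={E,F,G,H} → run G
t=6: ready={E,F,G,H} → run G
t=7: ready={E,F,G,H} → run G
t=8: ready={E,F,G,H} → run G
t=9: ready={E,F,G,H} → run G
t=10: ready={E,F,H} → run E
t=11: ready={E,F,H} → run E
t=12: ready={E,F,H} → run E
t=13: ready={E,F,H} → run E
t=14: ready={E,F,H} → run E
t=15: ready={F,H} → run F
t=16: ready={F,H} → run F
t=17: ready={F,H} → run F
t=18: ready={F,H} → run F
t=19: ready={H} → run H
t=20: ready={H} → run H
t=21: ready={H} → run H
t=22: ready={H} → run H
t=23: ready={H} → run H
t=24: (idle)
t=25: (idle)
t=26: (idle)
t=27: (idle)

context switches = 6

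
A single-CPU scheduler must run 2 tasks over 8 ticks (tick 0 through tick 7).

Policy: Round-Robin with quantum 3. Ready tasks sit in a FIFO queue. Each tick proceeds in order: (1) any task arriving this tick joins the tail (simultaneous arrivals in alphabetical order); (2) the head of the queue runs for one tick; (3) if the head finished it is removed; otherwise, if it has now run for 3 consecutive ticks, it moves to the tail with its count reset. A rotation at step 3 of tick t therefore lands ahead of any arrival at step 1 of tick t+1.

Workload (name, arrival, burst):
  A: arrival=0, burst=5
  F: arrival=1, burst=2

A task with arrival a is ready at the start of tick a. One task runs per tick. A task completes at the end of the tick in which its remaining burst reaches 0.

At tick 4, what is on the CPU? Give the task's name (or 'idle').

running at tick 4 = F

t=0: queue=[A] q_used=0 → run A
t=1: queue=[A,F] q_used=1 → run A
t=2: queue=[A,F] q_used=2 → run A
t=3: queue=[F,A] q_used=0 → run F
t=4: queue=[F,A] q_used=1 → run F
t=5: queue=[A] q_used=0 → run A
t=6: queue=[A] q_used=1 → run A
t=7: (idle)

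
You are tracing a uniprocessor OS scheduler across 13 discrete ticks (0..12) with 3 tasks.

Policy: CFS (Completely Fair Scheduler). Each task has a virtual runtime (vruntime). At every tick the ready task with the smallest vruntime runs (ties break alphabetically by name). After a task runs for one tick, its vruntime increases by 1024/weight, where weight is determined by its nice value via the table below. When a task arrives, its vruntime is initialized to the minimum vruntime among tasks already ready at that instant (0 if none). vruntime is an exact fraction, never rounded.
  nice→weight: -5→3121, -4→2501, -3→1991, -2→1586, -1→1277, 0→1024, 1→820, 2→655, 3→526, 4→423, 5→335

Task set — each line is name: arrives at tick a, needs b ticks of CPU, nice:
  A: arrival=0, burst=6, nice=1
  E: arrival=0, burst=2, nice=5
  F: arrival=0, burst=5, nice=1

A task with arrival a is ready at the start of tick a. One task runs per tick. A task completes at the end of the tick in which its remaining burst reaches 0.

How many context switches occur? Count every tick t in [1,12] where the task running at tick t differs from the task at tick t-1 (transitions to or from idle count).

t=0: vr[A=0 E=0 F=0] → run A
t=1: vr[A=256/205 E=0 F=0] → run E
t=2: vr[A=256/205 E=1024/335 F=0] → run F
t=3: vr[A=256/205 E=1024/335 F=256/205] → run A
t=4: vr[A=512/205 E=1024/335 F=256/205] → run F
t=5: vr[A=512/205 E=1024/335 F=512/205] → run A
t=6: vr[A=768/205 E=1024/335 F=512/205] → run F
t=7: vr[A=768/205 E=1024/335 F=768/205] → run E
t=8: vr[A=768/205 F=768/205] → run A
t=9: vr[A=1024/205 F=768/205] → run F
t=10: vr[A=1024/205 F=1024/205] → run A
t=11: vr[A=256/41 F=1024/205] → run F
t=12: vr[A=256/41] → run A

context switches = 12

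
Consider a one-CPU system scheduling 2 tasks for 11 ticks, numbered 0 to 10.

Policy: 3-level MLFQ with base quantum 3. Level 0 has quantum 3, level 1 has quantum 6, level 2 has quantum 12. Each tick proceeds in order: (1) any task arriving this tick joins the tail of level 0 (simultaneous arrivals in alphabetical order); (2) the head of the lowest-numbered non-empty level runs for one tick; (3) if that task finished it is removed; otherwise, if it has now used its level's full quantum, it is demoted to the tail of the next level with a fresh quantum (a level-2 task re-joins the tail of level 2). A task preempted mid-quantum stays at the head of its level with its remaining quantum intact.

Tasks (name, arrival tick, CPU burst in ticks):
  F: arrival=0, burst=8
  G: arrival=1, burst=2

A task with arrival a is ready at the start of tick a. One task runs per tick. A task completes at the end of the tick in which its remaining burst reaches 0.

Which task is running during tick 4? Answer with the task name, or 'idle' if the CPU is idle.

t=0: L0/L1/L2 = F/-/- → run F
t=1: L0/L1/L2 = FG/-/- → run F
t=2: L0/L1/L2 = FG/-/- → run F
t=3: L0/L1/L2 = G/F/- → run G
t=4: L0/L1/L2 = G/F/- → run G
t=5: L0/L1/L2 = -/F/- → run F
t=6: L0/L1/L2 = -/F/- → run F
t=7: L0/L1/L2 = -/F/- → run F
t=8: L0/L1/L2 = -/F/- → run F
t=9: L0/L1/L2 = -/F/- → run F
t=10: (idle)

running at tick 4 = G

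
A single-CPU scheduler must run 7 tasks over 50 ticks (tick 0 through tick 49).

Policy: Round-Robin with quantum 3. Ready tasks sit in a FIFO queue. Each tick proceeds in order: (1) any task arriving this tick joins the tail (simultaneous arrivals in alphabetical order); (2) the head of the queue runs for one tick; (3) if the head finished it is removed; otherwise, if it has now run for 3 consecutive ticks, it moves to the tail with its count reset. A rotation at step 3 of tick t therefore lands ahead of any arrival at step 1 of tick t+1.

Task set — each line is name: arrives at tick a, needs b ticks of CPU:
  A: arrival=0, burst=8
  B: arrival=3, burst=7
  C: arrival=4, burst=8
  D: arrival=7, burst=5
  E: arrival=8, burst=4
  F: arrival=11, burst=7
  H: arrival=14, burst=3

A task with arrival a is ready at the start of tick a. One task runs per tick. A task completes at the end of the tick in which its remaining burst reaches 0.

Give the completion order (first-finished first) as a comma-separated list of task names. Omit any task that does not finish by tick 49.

completion order = A, H, D, E, B, C, F

t=0: queue=[A] q_used=0 → run A
t=1: queue=[A] q_used=1 → run A
t=2: queue=[A] q_used=2 → run A
t=3: queue=[A,B] q_used=0 → run A
t=4: queue=[A,B,C] q_used=1 → run A
t=5: queue=[A,B,C] q_used=2 → run A
t=6: queue=[B,C,A] q_used=0 → run B
t=7: queue=[B,C,A,D] q_used=1 → run B
t=8: queue=[B,C,A,D,E] q_used=2 → run B
t=9: queue=[C,A,D,E,B] q_used=0 → run C
t=10: queue=[C,A,D,E,B] q_used=1 → run C
t=11: queue=[C,A,D,E,B,F] q_used=2 → run C
t=12: queue=[A,D,E,B,F,C] q_used=0 → run A
t=13: queue=[A,D,E,B,F,C] q_used=1 → run A
t=14: queue=[D,E,B,F,C,H] q_used=0 → run D
t=15: queue=[D,E,B,F,C,H] q_used=1 → run D
t=16: queue=[D,E,B,F,C,H] q_used=2 → run D
t=17: queue=[E,B,F,C,H,D] q_used=0 → run E
t=18: queue=[E,B,F,C,H,D] q_used=1 → run E
t=19: queue=[E,B,F,C,H,D] q_used=2 → run E
t=20: queue=[B,F,C,H,D,E] q_used=0 → run B
t=21: queue=[B,F,C,H,D,E] q_used=1 → run B
t=22: queue=[B,F,C,H,D,E] q_used=2 → run B
t=23: queue=[F,C,H,D,E,B] q_used=0 → run F
t=24: queue=[F,C,H,D,E,B] q_used=1 → run F
t=25: queue=[F,C,H,D,E,B] q_used=2 → run F
t=26: queue=[C,H,D,E,B,F] q_used=0 → run C
t=27: queue=[C,H,D,E,B,F] q_used=1 → run C
t=28: queue=[C,H,D,E,B,F] q_used=2 → run C
t=29: queue=[H,D,E,B,F,C] q_used=0 → run H
t=30: queue=[H,D,E,B,F,C] q_used=1 → run H
t=31: queue=[H,D,E,B,F,C] q_used=2 → run H
t=32: queue=[D,E,B,F,C] q_used=0 → run D
t=33: queue=[D,E,B,F,C] q_used=1 → run D
t=34: queue=[E,B,F,C] q_used=0 → run E
t=35: queue=[B,F,C] q_used=0 → run B
t=36: queue=[F,C] q_used=0 → run F
t=37: queue=[F,C] q_used=1 → run F
t=38: queue=[F,C] q_used=2 → run F
t=39: queue=[C,F] q_used=0 → run C
t=40: queue=[C,F] q_used=1 → run C
t=41: queue=[F] q_used=0 → run F
t=42: (idle)
t=43: (idle)
t=44: (idle)
t=45: (idle)
t=46: (idle)
t=47: (idle)
t=48: (idle)
t=49: (idle)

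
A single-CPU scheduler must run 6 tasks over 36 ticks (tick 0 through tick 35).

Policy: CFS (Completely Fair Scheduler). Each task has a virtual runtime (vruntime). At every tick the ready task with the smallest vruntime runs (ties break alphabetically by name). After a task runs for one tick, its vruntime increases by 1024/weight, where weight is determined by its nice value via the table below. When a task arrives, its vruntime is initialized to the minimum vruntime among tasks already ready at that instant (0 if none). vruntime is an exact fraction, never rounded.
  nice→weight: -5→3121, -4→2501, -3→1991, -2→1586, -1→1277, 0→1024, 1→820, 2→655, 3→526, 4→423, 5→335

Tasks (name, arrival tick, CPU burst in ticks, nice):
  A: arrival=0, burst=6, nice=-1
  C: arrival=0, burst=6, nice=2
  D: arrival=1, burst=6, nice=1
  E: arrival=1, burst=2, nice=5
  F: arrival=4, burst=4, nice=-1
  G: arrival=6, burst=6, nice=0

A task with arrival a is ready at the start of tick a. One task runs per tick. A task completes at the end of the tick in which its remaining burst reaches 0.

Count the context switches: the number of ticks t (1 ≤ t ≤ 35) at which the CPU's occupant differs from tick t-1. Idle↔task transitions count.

t=0: vr[A=0 C=0] → run A
t=1: vr[A=1024/1277 C=0 D=0 E=0] → run C
t=2: vr[A=1024/1277 C=1024/655 D=0 E=0] → run D
t=3: vr[A=1024/1277 C=1024/655 D=256/205 E=0] → run E
t=4: vr[A=1024/1277 C=1024/655 D=256/205 E=1024/335 F=1024/1277] → run A
t=5: vr[A=2048/1277 C=1024/655 D=256/205 E=1024/335 F=1024/1277] → run F
t=6: vr[A=2048/1277 C=1024/655 D=256/205 E=1024/335 F=2048/1277 G=256/205] → run D
t=7: vr[A=2048/1277 C=1024/655 D=512/205 E=1024/335 F=2048/1277 G=256/205] → run G
t=8: vr[A=2048/1277 C=1024/655 D=512/205 E=1024/335 F=2048/1277 G=461/205] → run C
t=9: vr[A=2048/1277 C=2048/655 D=512/205 E=1024/335 F=2048/1277 G=461/205] → run A
t=10: vr[A=3072/1277 C=2048/655 D=512/205 E=1024/335 F=2048/1277 G=461/205] → run F
t=11: vr[A=3072/1277 C=2048/655 D=512/205 E=1024/335 F=3072/1277 G=461/205] → run G
t=12: vr[A=3072/1277 C=2048/655 D=512/205 E=1024/335 F=3072/1277 G=666/205] → run A
t=13: vr[A=4096/1277 C=2048/655 D=512/205 E=1024/335 F=3072/1277 G=666/205] → run F
t=14: vr[A=4096/1277 C=2048/655 D=512/205 E=1024/335 F=4096/1277 G=666/205] → run D
t=15: vr[A=4096/1277 C=2048/655 D=768/205 E=1024/335 F=4096/1277 G=666/205] → run E
t=16: vr[A=4096/1277 C=2048/655 D=768/205 F=4096/1277 G=666/205] → run C
t=17: vr[A=4096/1277 C=3072/655 D=768/205 F=4096/1277 G=666/205] → run A
t=18: vr[A=5120/1277 C=3072/655 D=768/205 F=4096/1277 G=666/205] → run F
t=19: vr[A=5120/1277 C=3072/655 D=768/205 G=666/205] → run G
t=20: vr[A=5120/1277 C=3072/655 D=768/205 G=871/205] → run D
t=21: vr[A=5120/1277 C=3072/655 D=1024/205 G=871/205] → run A
t=22: vr[C=3072/655 D=1024/205 G=871/205] → run G
t=23: vr[C=3072/655 D=1024/205 G=1076/205] → run C
t=24: vr[C=4096/655 D=1024/205 G=1076/205] → run D
t=25: vr[C=4096/655 D=256/41 G=1076/205] → run G
t=26: vr[C=4096/655 D=256/41 G=1281/205] → run D
t=27: vr[C=4096/655 G=1281/205] → run G
t=28: vr[C=4096/655] → run C
t=29: vr[C=1024/131] → run C
t=30: (idle)
t=31: (idle)
t=32: (idle)
t=33: (idle)
t=34: (idle)
t=35: (idle)

context switches = 29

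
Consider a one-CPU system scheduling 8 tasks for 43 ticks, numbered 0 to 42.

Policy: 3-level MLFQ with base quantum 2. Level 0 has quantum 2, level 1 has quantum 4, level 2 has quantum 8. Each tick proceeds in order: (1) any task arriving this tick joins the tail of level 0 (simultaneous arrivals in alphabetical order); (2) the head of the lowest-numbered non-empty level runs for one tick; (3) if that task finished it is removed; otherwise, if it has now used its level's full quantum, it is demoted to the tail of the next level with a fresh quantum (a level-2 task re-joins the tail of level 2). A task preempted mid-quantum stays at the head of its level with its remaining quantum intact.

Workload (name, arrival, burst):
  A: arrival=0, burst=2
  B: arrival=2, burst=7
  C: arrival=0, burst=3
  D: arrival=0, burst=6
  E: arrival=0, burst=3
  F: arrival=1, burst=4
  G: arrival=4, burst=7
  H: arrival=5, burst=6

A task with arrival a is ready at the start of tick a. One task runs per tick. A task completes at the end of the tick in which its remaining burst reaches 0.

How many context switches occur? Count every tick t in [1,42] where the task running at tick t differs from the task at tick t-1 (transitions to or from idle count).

t=0: L0/L1/L2 = ACDE/-/- → run A
t=1: L0/L1/L2 = ACDEF/-/- → run A
t=2: L0/L1/L2 = CDEFB/-/- → run C
t=3: L0/L1/L2 = CDEFB/-/- → run C
t=4: L0/L1/L2 = DEFBG/C/- → run D
t=5: L0/L1/L2 = DEFBGH/C/- → run D
t=6: L0/L1/L2 = EFBGH/CD/- → run E
t=7: L0/L1/L2 = EFBGH/CD/- → run E
t=8: L0/L1/L2 = FBGH/CDE/- → run F
t=9: L0/L1/L2 = FBGH/CDE/- → run F
t=10: L0/L1/L2 = BGH/CDEF/- → run B
t=11: L0/L1/L2 = BGH/CDEF/- → run B
t=12: L0/L1/L2 = GH/CDEFB/- → run G
t=13: L0/L1/L2 = GH/CDEFB/- → run G
t=14: L0/L1/L2 = H/CDEFBG/- → run H
t=15: L0/L1/L2 = H/CDEFBG/- → run H
t=16: L0/L1/L2 = -/CDEFBGH/- → run C
t=17: L0/L1/L2 = -/DEFBGH/- → run D
t=18: L0/L1/L2 = -/DEFBGH/- → run D
t=19: L0/L1/L2 = -/DEFBGH/- → run D
t=20: L0/L1/L2 = -/DEFBGH/- → run D
t=21: L0/L1/L2 = -/EFBGH/- → run E
t=22: L0/L1/L2 = -/FBGH/- → run F
t=23: L0/L1/L2 = -/FBGH/- → run F
t=24: L0/L1/L2 = -/BGH/- → run B
t=25: L0/L1/L2 = -/BGH/- → run B
t=26: L0/L1/L2 = -/BGH/- → run B
t=27: L0/L1/L2 = -/BGH/- → run B
t=28: L0/L1/L2 = -/GH/B → run G
t=29: L0/L1/L2 = -/GH/B → run G
t=30: L0/L1/L2 = -/GH/B → run G
t=31: L0/L1/L2 = -/GH/B → run G
t=32: L0/L1/L2 = -/H/BG → run H
t=33: L0/L1/L2 = -/H/BG → run H
t=34: L0/L1/L2 = -/H/BG → run H
t=35: L0/L1/L2 = -/H/BG → run H
t=36: L0/L1/L2 = -/-/BG → run B
t=37: L0/L1/L2 = -/-/G → run G
t=38: (idle)
t=39: (idle)
t=40: (idle)
t=41: (idle)
t=42: (idle)

context switches = 17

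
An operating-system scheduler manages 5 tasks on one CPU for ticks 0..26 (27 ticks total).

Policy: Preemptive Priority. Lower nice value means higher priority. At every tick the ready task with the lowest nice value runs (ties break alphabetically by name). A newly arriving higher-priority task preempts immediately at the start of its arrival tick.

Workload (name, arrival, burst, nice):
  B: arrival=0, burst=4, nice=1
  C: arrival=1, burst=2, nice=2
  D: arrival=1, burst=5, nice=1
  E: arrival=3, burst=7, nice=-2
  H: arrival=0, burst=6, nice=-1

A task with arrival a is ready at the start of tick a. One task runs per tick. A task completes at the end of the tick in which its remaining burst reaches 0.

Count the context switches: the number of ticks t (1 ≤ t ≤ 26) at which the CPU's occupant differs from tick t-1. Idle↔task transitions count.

context switches = 6

t=0: ready={B,H} → run H
t=1: ready={B,C,D,H} → run H
t=2: ready={B,C,D,H} → run H
t=3: ready={B,C,D,E,H} → run E
t=4: ready={B,C,D,E,H} → run E
t=5: ready={B,C,D,E,H} → run E
t=6: ready={B,C,D,E,H} → run E
t=7: ready={B,C,D,E,H} → run E
t=8: ready={B,C,D,E,H} → run E
t=9: ready={B,C,D,E,H} → run E
t=10: ready={B,C,D,H} → run H
t=11: ready={B,C,D,H} → run H
t=12: ready={B,C,D,H} → run H
t=13: ready={B,C,D} → run B
t=14: ready={B,C,D} → run B
t=15: ready={B,C,D} → run B
t=16: ready={B,C,D} → run B
t=17: ready={C,D} → run D
t=18: ready={C,D} → run D
t=19: ready={C,D} → run D
t=20: ready={C,D} → run D
t=21: ready={C,D} → run D
t=22: ready={C} → run C
t=23: ready={C} → run C
t=24: (idle)
t=25: (idle)
t=26: (idle)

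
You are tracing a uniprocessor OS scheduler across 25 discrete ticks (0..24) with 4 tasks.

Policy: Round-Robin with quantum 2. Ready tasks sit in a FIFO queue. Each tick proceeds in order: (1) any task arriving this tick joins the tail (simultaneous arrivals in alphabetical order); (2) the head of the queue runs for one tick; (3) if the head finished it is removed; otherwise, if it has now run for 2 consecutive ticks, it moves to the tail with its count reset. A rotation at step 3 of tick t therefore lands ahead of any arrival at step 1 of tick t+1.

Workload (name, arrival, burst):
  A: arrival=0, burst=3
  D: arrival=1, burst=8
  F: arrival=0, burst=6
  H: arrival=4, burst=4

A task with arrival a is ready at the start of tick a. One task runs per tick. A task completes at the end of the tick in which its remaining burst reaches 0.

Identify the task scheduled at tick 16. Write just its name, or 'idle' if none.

running at tick 16 = H

t=0: queue=[A,F] q_used=0 → run A
t=1: queue=[A,F,D] q_used=1 → run A
t=2: queue=[F,D,A] q_used=0 → run F
t=3: queue=[F,D,A] q_used=1 → run F
t=4: queue=[D,A,F,H] q_used=0 → run D
t=5: queue=[D,A,F,H] q_used=1 → run D
t=6: queue=[A,F,H,D] q_used=0 → run A
t=7: queue=[F,H,D] q_used=0 → run F
t=8: queue=[F,H,D] q_used=1 → run F
t=9: queue=[H,D,F] q_used=0 → run H
t=10: queue=[H,D,F] q_used=1 → run H
t=11: queue=[D,F,H] q_used=0 → run D
t=12: queue=[D,F,H] q_used=1 → run D
t=13: queue=[F,H,D] q_used=0 → run F
t=14: queue=[F,H,D] q_used=1 → run F
t=15: queue=[H,D] q_used=0 → run H
t=16: queue=[H,D] q_used=1 → run H
t=17: queue=[D] q_used=0 → run D
t=18: queue=[D] q_used=1 → run D
t=19: queue=[D] q_used=0 → run D
t=20: queue=[D] q_used=1 → run D
t=21: (idle)
t=22: (idle)
t=23: (idle)
t=24: (idle)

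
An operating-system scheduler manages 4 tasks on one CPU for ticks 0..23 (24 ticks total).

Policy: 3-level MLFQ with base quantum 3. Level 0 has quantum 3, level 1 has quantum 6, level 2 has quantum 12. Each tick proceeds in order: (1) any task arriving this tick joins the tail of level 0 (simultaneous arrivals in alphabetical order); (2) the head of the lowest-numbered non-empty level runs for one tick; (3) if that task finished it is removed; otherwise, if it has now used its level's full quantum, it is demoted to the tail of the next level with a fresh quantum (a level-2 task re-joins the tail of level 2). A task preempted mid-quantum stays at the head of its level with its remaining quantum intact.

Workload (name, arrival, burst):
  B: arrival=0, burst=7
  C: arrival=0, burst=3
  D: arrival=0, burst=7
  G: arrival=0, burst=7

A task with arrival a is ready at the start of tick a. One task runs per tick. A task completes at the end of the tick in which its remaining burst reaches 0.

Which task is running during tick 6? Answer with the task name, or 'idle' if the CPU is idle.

running at tick 6 = D

t=0: L0/L1/L2 = BCDG/-/- → run B
t=1: L0/L1/L2 = BCDG/-/- → run B
t=2: L0/L1/L2 = BCDG/-/- → run B
t=3: L0/L1/L2 = CDG/B/- → run C
t=4: L0/L1/L2 = CDG/B/- → run C
t=5: L0/L1/L2 = CDG/B/- → run C
t=6: L0/L1/L2 = DG/B/- → run D
t=7: L0/L1/L2 = DG/B/- → run D
t=8: L0/L1/L2 = DG/B/- → run D
t=9: L0/L1/L2 = G/BD/- → run G
t=10: L0/L1/L2 = G/BD/- → run G
t=11: L0/L1/L2 = G/BD/- → run G
t=12: L0/L1/L2 = -/BDG/- → run B
t=13: L0/L1/L2 = -/BDG/- → run B
t=14: L0/L1/L2 = -/BDG/- → run B
t=15: L0/L1/L2 = -/BDG/- → run B
t=16: L0/L1/L2 = -/DG/- → run D
t=17: L0/L1/L2 = -/DG/- → run D
t=18: L0/L1/L2 = -/DG/- → run D
t=19: L0/L1/L2 = -/DG/- → run D
t=20: L0/L1/L2 = -/G/- → run G
t=21: L0/L1/L2 = -/G/- → run G
t=22: L0/L1/L2 = -/G/- → run G
t=23: L0/L1/L2 = -/G/- → run G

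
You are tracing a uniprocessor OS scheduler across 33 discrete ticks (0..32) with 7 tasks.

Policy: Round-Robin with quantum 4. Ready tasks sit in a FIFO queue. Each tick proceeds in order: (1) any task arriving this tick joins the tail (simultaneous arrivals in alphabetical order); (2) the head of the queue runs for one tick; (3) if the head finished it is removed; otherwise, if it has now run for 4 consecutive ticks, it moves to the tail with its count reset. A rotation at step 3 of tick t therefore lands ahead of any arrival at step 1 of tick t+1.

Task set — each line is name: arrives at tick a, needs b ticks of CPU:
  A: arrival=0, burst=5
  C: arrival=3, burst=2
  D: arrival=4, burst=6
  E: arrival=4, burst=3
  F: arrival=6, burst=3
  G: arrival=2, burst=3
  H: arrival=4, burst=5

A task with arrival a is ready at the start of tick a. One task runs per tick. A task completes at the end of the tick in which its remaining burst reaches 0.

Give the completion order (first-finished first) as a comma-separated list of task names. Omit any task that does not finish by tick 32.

t=0: queue=[A] q_used=0 → run A
t=1: queue=[A] q_used=1 → run A
t=2: queue=[A,G] q_used=2 → run A
t=3: queue=[A,G,C] q_used=3 → run A
t=4: queue=[G,C,A,D,E,H] q_used=0 → run G
t=5: queue=[G,C,A,D,E,H] q_used=1 → run G
t=6: queue=[G,C,A,D,E,H,F] q_used=2 → run G
t=7: queue=[C,A,D,E,H,F] q_used=0 → run C
t=8: queue=[C,A,D,E,H,F] q_used=1 → run C
t=9: queue=[A,D,E,H,F] q_used=0 → run A
t=10: queue=[D,E,H,F] q_used=0 → run D
t=11: queue=[D,E,H,F] q_used=1 → run D
t=12: queue=[D,E,H,F] q_used=2 → run D
t=13: queue=[D,E,H,F] q_used=3 → run D
t=14: queue=[E,H,F,D] q_used=0 → run E
t=15: queue=[E,H,F,D] q_used=1 → run E
t=16: queue=[E,H,F,D] q_used=2 → run E
t=17: queue=[H,F,D] q_used=0 → run H
t=18: queue=[H,F,D] q_used=1 → run H
t=19: queue=[H,F,D] q_used=2 → run H
t=20: queue=[H,F,D] q_used=3 → run H
t=21: queue=[F,D,H] q_used=0 → run F
t=22: queue=[F,D,H] q_used=1 → run F
t=23: queue=[F,D,H] q_used=2 → run F
t=24: queue=[D,H] q_used=0 → run D
t=25: queue=[D,H] q_used=1 → run D
t=26: queue=[H] q_used=0 → run H
t=27: (idle)
t=28: (idle)
t=29: (idle)
t=30: (idle)
t=31: (idle)
t=32: (idle)

completion order = G, C, A, E, F, D, H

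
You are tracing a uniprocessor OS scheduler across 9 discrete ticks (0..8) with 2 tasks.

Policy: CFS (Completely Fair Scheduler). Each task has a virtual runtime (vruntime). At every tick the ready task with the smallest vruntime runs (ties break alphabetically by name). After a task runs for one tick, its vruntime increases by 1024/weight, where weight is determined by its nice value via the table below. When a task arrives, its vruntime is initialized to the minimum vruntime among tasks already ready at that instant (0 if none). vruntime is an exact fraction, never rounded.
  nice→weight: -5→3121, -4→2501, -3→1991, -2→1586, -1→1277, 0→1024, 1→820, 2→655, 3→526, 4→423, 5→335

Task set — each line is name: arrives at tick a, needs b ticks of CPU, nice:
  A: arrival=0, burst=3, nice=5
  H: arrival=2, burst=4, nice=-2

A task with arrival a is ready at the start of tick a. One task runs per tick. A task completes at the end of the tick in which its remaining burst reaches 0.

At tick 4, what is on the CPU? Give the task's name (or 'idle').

running at tick 4 = H

t=0: vr[A=0] → run A
t=1: vr[A=1024/335] → run A
t=2: vr[A=2048/335 H=2048/335] → run A
t=3: vr[H=2048/335] → run H
t=4: vr[H=1795584/265655] → run H
t=5: vr[H=1967104/265655] → run H
t=6: vr[H=2138624/265655] → run H
t=7: (idle)
t=8: (idle)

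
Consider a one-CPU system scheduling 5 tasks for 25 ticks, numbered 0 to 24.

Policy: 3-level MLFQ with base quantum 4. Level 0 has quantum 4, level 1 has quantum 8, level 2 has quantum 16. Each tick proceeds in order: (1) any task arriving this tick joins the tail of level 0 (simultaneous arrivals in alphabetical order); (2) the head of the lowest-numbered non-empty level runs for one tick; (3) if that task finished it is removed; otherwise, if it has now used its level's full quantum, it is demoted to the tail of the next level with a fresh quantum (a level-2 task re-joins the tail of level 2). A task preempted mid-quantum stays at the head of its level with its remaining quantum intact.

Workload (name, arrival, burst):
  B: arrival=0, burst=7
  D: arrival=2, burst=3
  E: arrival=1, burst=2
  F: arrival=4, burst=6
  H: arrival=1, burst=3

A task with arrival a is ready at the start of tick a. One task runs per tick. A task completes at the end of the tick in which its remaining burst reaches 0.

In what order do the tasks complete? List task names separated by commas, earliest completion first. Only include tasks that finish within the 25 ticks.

completion order = E, H, D, B, F

t=0: L0/L1/L2 = B/-/- → run B
t=1: L0/L1/L2 = BEH/-/- → run B
t=2: L0/L1/L2 = BEHD/-/- → run B
t=3: L0/L1/L2 = BEHD/-/- → run B
t=4: L0/L1/L2 = EHDF/B/- → run E
t=5: L0/L1/L2 = EHDF/B/- → run E
t=6: L0/L1/L2 = HDF/B/- → run H
t=7: L0/L1/L2 = HDF/B/- → run H
t=8: L0/L1/L2 = HDF/B/- → run H
t=9: L0/L1/L2 = DF/B/- → run D
t=10: L0/L1/L2 = DF/B/- → run D
t=11: L0/L1/L2 = DF/B/- → run D
t=12: L0/L1/L2 = F/B/- → run F
t=13: L0/L1/L2 = F/B/- → run F
t=14: L0/L1/L2 = F/B/- → run F
t=15: L0/L1/L2 = F/B/- → run F
t=16: L0/L1/L2 = -/BF/- → run B
t=17: L0/L1/L2 = -/BF/- → run B
t=18: L0/L1/L2 = -/BF/- → run B
t=19: L0/L1/L2 = -/F/- → run F
t=20: L0/L1/L2 = -/F/- → run F
t=21: (idle)
t=22: (idle)
t=23: (idle)
t=24: (idle)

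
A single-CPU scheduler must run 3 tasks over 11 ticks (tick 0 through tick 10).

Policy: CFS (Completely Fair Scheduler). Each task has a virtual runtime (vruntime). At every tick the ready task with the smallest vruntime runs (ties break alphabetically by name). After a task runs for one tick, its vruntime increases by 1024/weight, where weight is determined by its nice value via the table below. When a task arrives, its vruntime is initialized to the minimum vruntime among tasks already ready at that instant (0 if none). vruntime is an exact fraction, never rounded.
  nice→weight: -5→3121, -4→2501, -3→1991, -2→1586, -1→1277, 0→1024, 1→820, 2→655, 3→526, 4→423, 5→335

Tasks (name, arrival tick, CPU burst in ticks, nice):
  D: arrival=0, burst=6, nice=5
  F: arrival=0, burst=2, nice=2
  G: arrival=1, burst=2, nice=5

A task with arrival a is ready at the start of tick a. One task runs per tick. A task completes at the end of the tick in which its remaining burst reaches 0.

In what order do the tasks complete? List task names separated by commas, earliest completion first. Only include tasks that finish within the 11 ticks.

completion order = F, G, D

t=0: vr[D=0 F=0] → run D
t=1: vr[D=1024/335 F=0 G=0] → run F
t=2: vr[D=1024/335 F=1024/655 G=0] → run G
t=3: vr[D=1024/335 F=1024/655 G=1024/335] → run F
t=4: vr[D=1024/335 G=1024/335] → run D
t=5: vr[D=2048/335 G=1024/335] → run G
t=6: vr[D=2048/335] → run D
t=7: vr[D=3072/335] → run D
t=8: vr[D=4096/335] → run D
t=9: vr[D=1024/67] → run D
t=10: (idle)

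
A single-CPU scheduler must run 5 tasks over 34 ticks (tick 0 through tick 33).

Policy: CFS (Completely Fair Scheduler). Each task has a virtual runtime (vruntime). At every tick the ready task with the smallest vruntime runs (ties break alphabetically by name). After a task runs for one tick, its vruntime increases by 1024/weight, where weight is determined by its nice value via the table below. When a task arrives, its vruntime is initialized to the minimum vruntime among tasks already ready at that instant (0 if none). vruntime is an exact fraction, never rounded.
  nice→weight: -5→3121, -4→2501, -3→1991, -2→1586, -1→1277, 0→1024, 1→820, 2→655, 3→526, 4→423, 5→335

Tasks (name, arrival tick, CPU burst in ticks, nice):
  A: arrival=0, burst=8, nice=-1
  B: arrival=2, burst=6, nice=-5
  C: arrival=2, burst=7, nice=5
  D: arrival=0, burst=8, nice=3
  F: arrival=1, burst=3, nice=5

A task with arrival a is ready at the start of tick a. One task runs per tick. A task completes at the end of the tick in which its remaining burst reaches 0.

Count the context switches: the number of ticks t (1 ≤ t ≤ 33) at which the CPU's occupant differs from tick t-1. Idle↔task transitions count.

context switches = 26

t=0: vr[A=0 D=0] → run A
t=1: vr[A=1024/1277 D=0 F=0] → run D
t=2: vr[A=1024/1277 B=0 C=0 D=512/263 F=0] → run B
t=3: vr[A=1024/1277 B=1024/3121 C=0 D=512/263 F=0] → run C
t=4: vr[A=1024/1277 B=1024/3121 C=1024/335 D=512/263 F=0] → run F
t=5: vr[A=1024/1277 B=1024/3121 C=1024/335 D=512/263 F=1024/335] → run B
t=6: vr[A=1024/1277 B=2048/3121 C=1024/335 D=512/263 F=1024/335] → run B
t=7: vr[A=1024/1277 B=3072/3121 C=1024/335 D=512/263 F=1024/335] → run A
t=8: vr[A=2048/1277 B=3072/3121 C=1024/335 D=512/263 F=1024/335] → run B
t=9: vr[A=2048/1277 B=4096/3121 C=1024/335 D=512/263 F=1024/335] → run B
t=10: vr[A=2048/1277 B=5120/3121 C=1024/335 D=512/263 F=1024/335] → run A
t=11: vr[A=3072/1277 B=5120/3121 C=1024/335 D=512/263 F=1024/335] → run B
t=12: vr[A=3072/1277 C=1024/335 D=512/263 F=1024/335] → run D
t=13: vr[A=3072/1277 C=1024/335 D=1024/263 F=1024/335] → run A
t=14: vr[A=4096/1277 C=1024/335 D=1024/263 F=1024/335] → run C
t=15: vr[A=4096/1277 C=2048/335 D=1024/263 F=1024/335] → run F
t=16: vr[A=4096/1277 C=2048/335 D=1024/263 F=2048/335] → run A
t=17: vr[A=5120/1277 C=2048/335 D=1024/263 F=2048/335] → run D
t=18: vr[A=5120/1277 C=2048/335 D=1536/263 F=2048/335] → run A
t=19: vr[A=6144/1277 C=2048/335 D=1536/263 F=2048/335] → run A
t=20: vr[A=7168/1277 C=2048/335 D=1536/263 F=2048/335] → run A
t=21: vr[C=2048/335 D=1536/263 F=2048/335] → run D
t=22: vr[C=2048/335 D=2048/263 F=2048/335] → run C
t=23: vr[C=3072/335 D=2048/263 F=2048/335] → run F
t=24: vr[C=3072/335 D=2048/263] → run D
t=25: vr[C=3072/335 D=2560/263] → run C
t=26: vr[C=4096/335 D=2560/263] → run D
t=27: vr[C=4096/335 D=3072/263] → run D
t=28: vr[C=4096/335 D=3584/263] → run C
t=29: vr[C=1024/67 D=3584/263] → run D
t=30: vr[C=1024/67] → run C
t=31: vr[C=6144/335] → run C
t=32: (idle)
t=33: (idle)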